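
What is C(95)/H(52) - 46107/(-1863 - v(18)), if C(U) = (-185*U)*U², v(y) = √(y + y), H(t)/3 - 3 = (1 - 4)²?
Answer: -98816202341/22428 ≈ -4.4059e+6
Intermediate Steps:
H(t) = 36 (H(t) = 9 + 3*(1 - 4)² = 9 + 3*(-3)² = 9 + 3*9 = 9 + 27 = 36)
v(y) = √2*√y (v(y) = √(2*y) = √2*√y)
C(U) = -185*U³
C(95)/H(52) - 46107/(-1863 - v(18)) = -185*95³/36 - 46107/(-1863 - √2*√18) = -185*857375*(1/36) - 46107/(-1863 - √2*3*√2) = -158614375*1/36 - 46107/(-1863 - 1*6) = -158614375/36 - 46107/(-1863 - 6) = -158614375/36 - 46107/(-1869) = -158614375/36 - 46107*(-1/1869) = -158614375/36 + 15369/623 = -98816202341/22428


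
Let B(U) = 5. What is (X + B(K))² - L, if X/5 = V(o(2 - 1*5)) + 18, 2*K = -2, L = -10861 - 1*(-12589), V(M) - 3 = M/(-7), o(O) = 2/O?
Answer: 4620352/441 ≈ 10477.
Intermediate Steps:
V(M) = 3 - M/7 (V(M) = 3 + M/(-7) = 3 + M*(-⅐) = 3 - M/7)
L = 1728 (L = -10861 + 12589 = 1728)
K = -1 (K = (½)*(-2) = -1)
X = 2215/21 (X = 5*((3 - 2/(7*(2 - 1*5))) + 18) = 5*((3 - 2/(7*(2 - 5))) + 18) = 5*((3 - 2/(7*(-3))) + 18) = 5*((3 - 2*(-1)/(7*3)) + 18) = 5*((3 - ⅐*(-⅔)) + 18) = 5*((3 + 2/21) + 18) = 5*(65/21 + 18) = 5*(443/21) = 2215/21 ≈ 105.48)
(X + B(K))² - L = (2215/21 + 5)² - 1*1728 = (2320/21)² - 1728 = 5382400/441 - 1728 = 4620352/441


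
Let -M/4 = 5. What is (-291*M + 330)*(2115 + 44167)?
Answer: 284634300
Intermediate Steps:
M = -20 (M = -4*5 = -20)
(-291*M + 330)*(2115 + 44167) = (-291*(-20) + 330)*(2115 + 44167) = (5820 + 330)*46282 = 6150*46282 = 284634300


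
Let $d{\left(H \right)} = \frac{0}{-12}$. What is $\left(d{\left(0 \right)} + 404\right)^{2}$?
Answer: $163216$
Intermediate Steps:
$d{\left(H \right)} = 0$ ($d{\left(H \right)} = 0 \left(- \frac{1}{12}\right) = 0$)
$\left(d{\left(0 \right)} + 404\right)^{2} = \left(0 + 404\right)^{2} = 404^{2} = 163216$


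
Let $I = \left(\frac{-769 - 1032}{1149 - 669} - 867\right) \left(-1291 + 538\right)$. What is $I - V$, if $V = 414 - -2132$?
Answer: $\frac{104500851}{160} \approx 6.5313 \cdot 10^{5}$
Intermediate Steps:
$I = \frac{104908211}{160}$ ($I = \left(- \frac{1801}{480} - 867\right) \left(-753\right) = \left(- \frac{417961}{480}\right) \left(-753\right) = \frac{104908211}{160} \approx 6.5568 \cdot 10^{5}$)
$V = 2546$ ($V = 414 + 2132 = 2546$)
$I - V = \frac{104908211}{160} - 2546 = \frac{104500851}{160}$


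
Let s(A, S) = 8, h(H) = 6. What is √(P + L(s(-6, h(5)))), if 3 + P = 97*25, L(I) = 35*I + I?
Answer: √2710 ≈ 52.058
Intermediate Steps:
L(I) = 36*I
P = 2422 (P = -3 + 97*25 = -3 + 2425 = 2422)
√(P + L(s(-6, h(5)))) = √(2422 + 36*8) = √(2422 + 288) = √2710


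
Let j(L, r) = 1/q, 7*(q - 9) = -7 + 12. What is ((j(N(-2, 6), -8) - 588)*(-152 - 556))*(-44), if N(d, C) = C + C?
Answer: -311340876/17 ≈ -1.8314e+7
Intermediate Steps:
q = 68/7 (q = 9 + (-7 + 12)/7 = 9 + (⅐)*5 = 9 + 5/7 = 68/7 ≈ 9.7143)
N(d, C) = 2*C
j(L, r) = 7/68 (j(L, r) = 1/(68/7) = 7/68)
((j(N(-2, 6), -8) - 588)*(-152 - 556))*(-44) = ((7/68 - 588)*(-152 - 556))*(-44) = -39977/68*(-708)*(-44) = (7075929/17)*(-44) = -311340876/17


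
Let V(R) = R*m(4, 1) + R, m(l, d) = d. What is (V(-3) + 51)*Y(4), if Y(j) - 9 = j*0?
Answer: 405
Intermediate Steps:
Y(j) = 9 (Y(j) = 9 + j*0 = 9 + 0 = 9)
V(R) = 2*R (V(R) = R*1 + R = R + R = 2*R)
(V(-3) + 51)*Y(4) = (2*(-3) + 51)*9 = (-6 + 51)*9 = 45*9 = 405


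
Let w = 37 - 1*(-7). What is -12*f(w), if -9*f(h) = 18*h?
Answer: 1056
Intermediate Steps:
w = 44 (w = 37 + 7 = 44)
f(h) = -2*h
-12*f(w) = -(-24)*44 = -12*(-88) = 1056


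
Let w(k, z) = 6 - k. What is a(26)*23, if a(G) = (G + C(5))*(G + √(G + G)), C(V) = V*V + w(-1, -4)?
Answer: 34684 + 2668*√13 ≈ 44304.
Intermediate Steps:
C(V) = 7 + V² (C(V) = V*V + (6 - 1*(-1)) = V² + (6 + 1) = V² + 7 = 7 + V²)
a(G) = (32 + G)*(G + √2*√G) (a(G) = (G + (7 + 5²))*(G + √(G + G)) = (G + (7 + 25))*(G + √(2*G)) = (G + 32)*(G + √2*√G) = (32 + G)*(G + √2*√G))
a(26)*23 = (26² + 32*26 + √2*26^(3/2) + 32*√2*√26)*23 = (676 + 832 + √2*(26*√26) + 64*√13)*23 = (676 + 832 + 52*√13 + 64*√13)*23 = (1508 + 116*√13)*23 = 34684 + 2668*√13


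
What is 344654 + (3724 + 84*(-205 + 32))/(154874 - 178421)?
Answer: 8115578546/23547 ≈ 3.4465e+5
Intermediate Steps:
344654 + (3724 + 84*(-205 + 32))/(154874 - 178421) = 344654 + (3724 + 84*(-173))/(-23547) = 344654 + (3724 - 14532)*(-1/23547) = 344654 - 10808*(-1/23547) = 344654 + 10808/23547 = 8115578546/23547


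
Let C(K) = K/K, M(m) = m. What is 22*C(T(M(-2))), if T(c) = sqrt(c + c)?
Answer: 22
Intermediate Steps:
T(c) = sqrt(2)*sqrt(c) (T(c) = sqrt(2*c) = sqrt(2)*sqrt(c))
C(K) = 1
22*C(T(M(-2))) = 22*1 = 22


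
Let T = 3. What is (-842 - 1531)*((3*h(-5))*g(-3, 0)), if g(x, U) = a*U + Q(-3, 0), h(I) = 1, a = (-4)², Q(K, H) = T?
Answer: -21357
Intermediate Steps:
Q(K, H) = 3
a = 16
g(x, U) = 3 + 16*U (g(x, U) = 16*U + 3 = 3 + 16*U)
(-842 - 1531)*((3*h(-5))*g(-3, 0)) = (-842 - 1531)*((3*1)*(3 + 16*0)) = -7119*(3 + 0) = -7119*3 = -2373*9 = -21357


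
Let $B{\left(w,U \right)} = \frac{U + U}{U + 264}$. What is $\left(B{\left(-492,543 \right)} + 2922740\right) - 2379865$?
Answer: $\frac{146033737}{269} \approx 5.4288 \cdot 10^{5}$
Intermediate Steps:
$B{\left(w,U \right)} = \frac{2 U}{264 + U}$
$\left(B{\left(-492,543 \right)} + 2922740\right) - 2379865 = \left(2 \cdot 543 \frac{1}{264 + 543} + 2922740\right) - 2379865 = \left(2 \cdot 543 \cdot \frac{1}{807} + 2922740\right) - 2379865 = \left(\frac{362}{269} + 2922740\right) - 2379865 = \frac{786217422}{269} - 2379865 = \frac{146033737}{269}$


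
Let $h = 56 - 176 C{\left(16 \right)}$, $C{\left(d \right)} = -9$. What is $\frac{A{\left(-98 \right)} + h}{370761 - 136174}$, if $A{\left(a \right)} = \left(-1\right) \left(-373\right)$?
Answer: $\frac{2013}{234587} \approx 0.008581$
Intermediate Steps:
$A{\left(a \right)} = 373$
$h = 1640$ ($h = 56 - -1584 = 56 + 1584 = 1640$)
$\frac{A{\left(-98 \right)} + h}{370761 - 136174} = \frac{373 + 1640}{370761 - 136174} = \frac{2013}{234587}$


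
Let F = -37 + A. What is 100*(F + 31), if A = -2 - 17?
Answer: -2500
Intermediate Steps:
A = -19
F = -56 (F = -37 - 19 = -56)
100*(F + 31) = 100*(-56 + 31) = 100*(-25) = -2500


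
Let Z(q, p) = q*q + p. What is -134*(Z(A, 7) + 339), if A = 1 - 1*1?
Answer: -46364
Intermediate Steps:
A = 0 (A = 1 - 1 = 0)
Z(q, p) = p + q² (Z(q, p) = q² + p = p + q²)
-134*(Z(A, 7) + 339) = -134*((7 + 0²) + 339) = -134*((7 + 0) + 339) = -134*(7 + 339) = -134*346 = -46364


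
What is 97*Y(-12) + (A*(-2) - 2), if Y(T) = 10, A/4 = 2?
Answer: 952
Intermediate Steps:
A = 8 (A = 4*2 = 8)
97*Y(-12) + (A*(-2) - 2) = 97*10 + (8*(-2) - 2) = 970 + (-16 - 2) = 970 - 18 = 952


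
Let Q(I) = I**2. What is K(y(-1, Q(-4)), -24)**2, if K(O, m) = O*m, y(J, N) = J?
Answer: 576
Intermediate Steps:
K(y(-1, Q(-4)), -24)**2 = (-1*(-24))**2 = 24**2 = 576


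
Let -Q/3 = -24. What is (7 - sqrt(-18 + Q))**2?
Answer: 103 - 42*sqrt(6) ≈ 0.12143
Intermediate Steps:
Q = 72 (Q = -3*(-24) = 72)
(7 - sqrt(-18 + Q))**2 = (7 - sqrt(-18 + 72))**2 = (7 - sqrt(54))**2 = (7 - 3*sqrt(6))**2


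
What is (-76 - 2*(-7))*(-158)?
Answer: 9796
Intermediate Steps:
(-76 - 2*(-7))*(-158) = (-76 + 14)*(-158) = -62*(-158) = 9796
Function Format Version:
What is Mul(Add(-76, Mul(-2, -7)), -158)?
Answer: 9796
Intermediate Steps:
Mul(Add(-76, Mul(-2, -7)), -158) = Mul(Add(-76, 14), -158) = Mul(-62, -158) = 9796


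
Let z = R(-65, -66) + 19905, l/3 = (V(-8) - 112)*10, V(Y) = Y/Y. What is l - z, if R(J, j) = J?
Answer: -23170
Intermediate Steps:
V(Y) = 1
l = -3330 (l = 3*((1 - 112)*10) = 3*(-111*10) = 3*(-1110) = -3330)
z = 19840 (z = -65 + 19905 = 19840)
l - z = -3330 - 1*19840 = -3330 - 19840 = -23170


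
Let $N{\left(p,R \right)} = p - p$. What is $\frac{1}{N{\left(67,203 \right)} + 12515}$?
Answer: $\frac{1}{12515} \approx 7.9904 \cdot 10^{-5}$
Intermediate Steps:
$N{\left(p,R \right)} = 0$
$\frac{1}{N{\left(67,203 \right)} + 12515} = \frac{1}{0 + 12515} = \frac{1}{12515}$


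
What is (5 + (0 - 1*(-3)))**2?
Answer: 64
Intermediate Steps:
(5 + (0 - 1*(-3)))**2 = (5 + (0 + 3))**2 = (5 + 3)**2 = 8**2 = 64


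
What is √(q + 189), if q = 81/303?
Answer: 18*√5959/101 ≈ 13.757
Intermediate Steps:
q = 27/101 (q = 81*(1/303) = 27/101 ≈ 0.26733)
√(q + 189) = √(27/101 + 189) = √(19116/101) = 18*√5959/101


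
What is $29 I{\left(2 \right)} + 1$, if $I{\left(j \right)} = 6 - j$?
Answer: $117$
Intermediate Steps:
$29 I{\left(2 \right)} + 1 = 29 \left(6 - 2\right) + 1 = 29 \cdot 4 + 1 = 116 + 1 = 117$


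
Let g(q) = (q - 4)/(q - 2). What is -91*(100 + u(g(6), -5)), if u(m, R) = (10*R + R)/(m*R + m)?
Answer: -23205/2 ≈ -11603.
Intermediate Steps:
g(q) = (-4 + q)/(-2 + q)
u(m, R) = 11*R/(m + R*m) (u(m, R) = (11*R)/(R*m + m) = (11*R)/(m + R*m) = 11*R/(m + R*m))
-91*(100 + u(g(6), -5)) = -91*(100 + 11*(-5)/(((-4 + 6)/(-2 + 6))*(1 - 5))) = -91*(100 + 11*(-5)/((2/4)*(-4))) = -91*(100 + 11*(-5)*(-¼)/((¼)*2)) = -91*(100 + 11*(-5)*(-¼)/(½)) = -91*(100 + 11*(-5)*2*(-¼)) = -91*(100 + 55/2) = -91*255/2 = -23205/2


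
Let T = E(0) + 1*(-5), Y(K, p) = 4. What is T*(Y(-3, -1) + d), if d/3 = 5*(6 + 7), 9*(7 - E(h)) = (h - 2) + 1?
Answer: 3781/9 ≈ 420.11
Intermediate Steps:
E(h) = 64/9 - h/9 (E(h) = 7 - ((h - 2) + 1)/9 = 7 - ((-2 + h) + 1)/9 = 7 - (-1 + h)/9 = 7 + (1/9 - h/9) = 64/9 - h/9)
T = 19/9 (T = (64/9 - 1/9*0) + 1*(-5) = (64/9 + 0) - 5 = 64/9 - 5 = 19/9 ≈ 2.1111)
d = 195 (d = 3*(5*(6 + 7)) = 3*(5*13) = 3*65 = 195)
T*(Y(-3, -1) + d) = 19*(4 + 195)/9 = (19/9)*199 = 3781/9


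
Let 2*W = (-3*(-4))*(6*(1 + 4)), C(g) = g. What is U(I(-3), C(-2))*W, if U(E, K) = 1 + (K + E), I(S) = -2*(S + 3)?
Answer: -180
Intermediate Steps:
I(S) = -6 - 2*S (I(S) = -2*(3 + S) = -6 - 2*S)
U(E, K) = 1 + E + K (U(E, K) = 1 + (E + K) = 1 + E + K)
W = 180 (W = ((-3*(-4))*(6*(1 + 4)))/2 = (12*(6*5))/2 = (12*30)/2 = (½)*360 = 180)
U(I(-3), C(-2))*W = (1 + (-6 - 2*(-3)) - 2)*180 = (1 + (-6 + 6) - 2)*180 = (1 + 0 - 2)*180 = -1*180 = -180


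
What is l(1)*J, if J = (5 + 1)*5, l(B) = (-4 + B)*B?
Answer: -90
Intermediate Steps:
l(B) = B*(-4 + B)
J = 30 (J = 6*5 = 30)
l(1)*J = (1*(-4 + 1))*30 = (1*(-3))*30 = -3*30 = -90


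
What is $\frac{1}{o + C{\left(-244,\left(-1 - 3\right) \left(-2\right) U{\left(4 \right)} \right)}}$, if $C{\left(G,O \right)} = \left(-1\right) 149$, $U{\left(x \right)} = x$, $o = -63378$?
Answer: $- \frac{1}{63527} \approx -1.5741 \cdot 10^{-5}$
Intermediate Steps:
$C{\left(G,O \right)} = -149$
$\frac{1}{o + C{\left(-244,\left(-1 - 3\right) \left(-2\right) U{\left(4 \right)} \right)}} = \frac{1}{-63378 - 149} = \frac{1}{-63527} = - \frac{1}{63527}$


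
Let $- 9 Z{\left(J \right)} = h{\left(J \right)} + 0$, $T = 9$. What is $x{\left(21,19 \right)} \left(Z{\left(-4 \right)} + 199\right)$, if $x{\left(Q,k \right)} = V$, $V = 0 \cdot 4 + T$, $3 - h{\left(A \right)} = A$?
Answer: $1784$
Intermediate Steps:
$h{\left(A \right)} = 3 - A$
$Z{\left(J \right)} = - \frac{1}{3} + \frac{J}{9}$ ($Z{\left(J \right)} = - \frac{\left(3 - J\right) + 0}{9} = - \frac{3 - J}{9} = - \frac{1}{3} + \frac{J}{9}$)
$V = 9$ ($V = 0 \cdot 4 + 9 = 0 + 9 = 9$)
$x{\left(Q,k \right)} = 9$
$x{\left(21,19 \right)} \left(Z{\left(-4 \right)} + 199\right) = 9 \left(\left(- \frac{1}{3} + \frac{1}{9} \left(-4\right)\right) + 199\right) = 9 \left(\left(- \frac{1}{3} - \frac{4}{9}\right) + 199\right) = 9 \left(- \frac{7}{9} + 199\right) = 9 \cdot \frac{1784}{9} = 1784$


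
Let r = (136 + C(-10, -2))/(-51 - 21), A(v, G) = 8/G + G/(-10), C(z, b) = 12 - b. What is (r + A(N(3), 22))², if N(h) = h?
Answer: 6692569/435600 ≈ 15.364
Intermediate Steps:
A(v, G) = 8/G - G/10 (A(v, G) = 8/G + G*(-⅒) = 8/G - G/10)
r = -25/12 (r = (136 + (12 - 1*(-2)))/(-51 - 21) = (136 + (12 + 2))/(-72) = (136 + 14)*(-1/72) = 150*(-1/72) = -25/12 ≈ -2.0833)
(r + A(N(3), 22))² = (-25/12 + (8/22 - ⅒*22))² = (-25/12 + (8*(1/22) - 11/5))² = (-25/12 + (4/11 - 11/5))² = (-25/12 - 101/55)² = (-2587/660)² = 6692569/435600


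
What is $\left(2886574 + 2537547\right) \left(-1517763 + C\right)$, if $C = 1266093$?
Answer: $-1365088532070$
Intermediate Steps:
$\left(2886574 + 2537547\right) \left(-1517763 + C\right) = \left(2886574 + 2537547\right) \left(-1517763 + 1266093\right) = 5424121 \left(-251670\right) = -1365088532070$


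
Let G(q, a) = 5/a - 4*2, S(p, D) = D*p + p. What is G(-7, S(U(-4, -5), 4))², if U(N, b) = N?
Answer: 1089/16 ≈ 68.063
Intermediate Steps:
S(p, D) = p + D*p
G(q, a) = -8 + 5/a (G(q, a) = 5/a - 8 = -8 + 5/a)
G(-7, S(U(-4, -5), 4))² = (-8 + 5/((-4*(1 + 4))))² = (-8 + 5/((-4*5)))² = (-8 + 5/(-20))² = (-8 + 5*(-1/20))² = (-8 - ¼)² = (-33/4)² = 1089/16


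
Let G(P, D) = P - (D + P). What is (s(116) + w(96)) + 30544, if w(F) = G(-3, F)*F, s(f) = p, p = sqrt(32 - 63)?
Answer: 21328 + I*sqrt(31) ≈ 21328.0 + 5.5678*I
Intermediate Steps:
G(P, D) = -D (G(P, D) = P + (-D - P) = -D)
p = I*sqrt(31) (p = sqrt(-31) = I*sqrt(31) ≈ 5.5678*I)
s(f) = I*sqrt(31)
w(F) = -F**2 (w(F) = (-F)*F = -F**2)
(s(116) + w(96)) + 30544 = (I*sqrt(31) - 1*96**2) + 30544 = (I*sqrt(31) - 1*9216) + 30544 = (I*sqrt(31) - 9216) + 30544 = (-9216 + I*sqrt(31)) + 30544 = 21328 + I*sqrt(31)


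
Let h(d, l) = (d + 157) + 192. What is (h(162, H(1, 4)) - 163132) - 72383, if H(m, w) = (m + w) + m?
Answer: -235004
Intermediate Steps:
H(m, w) = w + 2*m
h(d, l) = 349 + d (h(d, l) = (157 + d) + 192 = 349 + d)
(h(162, H(1, 4)) - 163132) - 72383 = ((349 + 162) - 163132) - 72383 = (511 - 163132) - 72383 = -162621 - 72383 = -235004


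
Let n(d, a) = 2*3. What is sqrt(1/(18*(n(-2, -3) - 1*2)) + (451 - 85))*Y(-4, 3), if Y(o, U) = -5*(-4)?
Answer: 95*sqrt(146)/3 ≈ 382.63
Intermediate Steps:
Y(o, U) = 20
n(d, a) = 6
sqrt(1/(18*(n(-2, -3) - 1*2)) + (451 - 85))*Y(-4, 3) = sqrt(1/(18*(6 - 1*2)) + (451 - 85))*20 = sqrt(1/(18*(6 - 2)) + 366)*20 = sqrt(1/(18*4) + 366)*20 = sqrt(1/72 + 366)*20 = sqrt(26353/72)*20 = (19*sqrt(146)/12)*20 = 95*sqrt(146)/3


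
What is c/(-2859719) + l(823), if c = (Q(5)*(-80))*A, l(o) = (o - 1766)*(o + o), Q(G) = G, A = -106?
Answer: -4438792960382/2859719 ≈ -1.5522e+6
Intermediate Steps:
l(o) = 2*o*(-1766 + o) (l(o) = (-1766 + o)*(2*o) = 2*o*(-1766 + o))
c = 42400 (c = (5*(-80))*(-106) = -400*(-106) = 42400)
c/(-2859719) + l(823) = 42400/(-2859719) + 2*823*(-1766 + 823) = 42400*(-1/2859719) + 2*823*(-943) = -42400/2859719 - 1552178 = -4438792960382/2859719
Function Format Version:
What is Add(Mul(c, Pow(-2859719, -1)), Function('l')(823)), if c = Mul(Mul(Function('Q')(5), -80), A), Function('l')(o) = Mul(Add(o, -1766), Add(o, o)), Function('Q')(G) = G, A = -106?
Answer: Rational(-4438792960382, 2859719) ≈ -1.5522e+6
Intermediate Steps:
Function('l')(o) = Mul(2, o, Add(-1766, o)) (Function('l')(o) = Mul(Add(-1766, o), Mul(2, o)) = Mul(2, o, Add(-1766, o)))
c = 42400 (c = Mul(Mul(5, -80), -106) = Mul(-400, -106) = 42400)
Add(Mul(c, Pow(-2859719, -1)), Function('l')(823)) = Add(Mul(42400, Pow(-2859719, -1)), Mul(2, 823, Add(-1766, 823))) = Add(Mul(42400, Rational(-1, 2859719)), Mul(2, 823, -943)) = Add(Rational(-42400, 2859719), -1552178) = Rational(-4438792960382, 2859719)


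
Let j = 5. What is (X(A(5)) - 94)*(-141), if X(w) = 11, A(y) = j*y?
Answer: 11703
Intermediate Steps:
A(y) = 5*y
(X(A(5)) - 94)*(-141) = (11 - 94)*(-141) = -83*(-141) = 11703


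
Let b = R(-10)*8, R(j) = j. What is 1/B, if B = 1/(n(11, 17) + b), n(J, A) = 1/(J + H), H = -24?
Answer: -1041/13 ≈ -80.077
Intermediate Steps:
n(J, A) = 1/(-24 + J) (n(J, A) = 1/(J - 24) = 1/(-24 + J))
b = -80 (b = -10*8 = -80)
B = -13/1041 (B = 1/(1/(-24 + 11) - 80) = 1/(1/(-13) - 80) = 1/(-1/13 - 80) = 1/(-1041/13) = -13/1041 ≈ -0.012488)
1/B = 1/(-13/1041) = -1041/13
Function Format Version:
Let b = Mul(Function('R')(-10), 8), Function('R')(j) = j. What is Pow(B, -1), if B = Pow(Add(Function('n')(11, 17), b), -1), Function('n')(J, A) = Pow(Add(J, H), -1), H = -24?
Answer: Rational(-1041, 13) ≈ -80.077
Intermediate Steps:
Function('n')(J, A) = Pow(Add(-24, J), -1) (Function('n')(J, A) = Pow(Add(J, -24), -1) = Pow(Add(-24, J), -1))
b = -80 (b = Mul(-10, 8) = -80)
B = Rational(-13, 1041) (B = Pow(Add(Pow(Add(-24, 11), -1), -80), -1) = Pow(Add(Pow(-13, -1), -80), -1) = Pow(Add(Rational(-1, 13), -80), -1) = Pow(Rational(-1041, 13), -1) = Rational(-13, 1041) ≈ -0.012488)
Pow(B, -1) = Pow(Rational(-13, 1041), -1) = Rational(-1041, 13)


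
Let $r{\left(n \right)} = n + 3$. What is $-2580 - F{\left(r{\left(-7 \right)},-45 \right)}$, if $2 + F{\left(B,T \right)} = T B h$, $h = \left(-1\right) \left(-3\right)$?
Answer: $-3118$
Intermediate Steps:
$r{\left(n \right)} = 3 + n$
$h = 3$
$F{\left(B,T \right)} = -2 + 3 B T$ ($F{\left(B,T \right)} = -2 + T B 3 = -2 + B T 3 = -2 + 3 B T$)
$-2580 - F{\left(r{\left(-7 \right)},-45 \right)} = -2580 - \left(-2 + 3 \left(3 - 7\right) \left(-45\right)\right) = -2580 - \left(-2 + 3 \left(-4\right) \left(-45\right)\right) = -2580 - \left(-2 + 540\right) = -2580 - 538 = -3118$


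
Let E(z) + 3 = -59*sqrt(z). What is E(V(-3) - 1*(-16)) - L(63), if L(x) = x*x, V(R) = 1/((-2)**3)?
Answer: -3972 - 59*sqrt(254)/4 ≈ -4207.1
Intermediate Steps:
V(R) = -1/8 (V(R) = 1/(-8) = -1/8)
L(x) = x**2
E(z) = -3 - 59*sqrt(z)
E(V(-3) - 1*(-16)) - L(63) = (-3 - 59*sqrt(-1/8 - 1*(-16))) - 1*63**2 = (-3 - 59*sqrt(-1/8 + 16)) - 1*3969 = (-3 - 59*sqrt(254)/4) - 3969 = -3972 - 59*sqrt(254)/4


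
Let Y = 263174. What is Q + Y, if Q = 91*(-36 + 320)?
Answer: 289018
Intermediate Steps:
Q = 25844 (Q = 91*284 = 25844)
Q + Y = 25844 + 263174 = 289018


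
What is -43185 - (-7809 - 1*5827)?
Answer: -29549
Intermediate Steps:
-43185 - (-7809 - 1*5827) = -43185 - (-7809 - 5827) = -43185 - 1*(-13636) = -43185 + 13636 = -29549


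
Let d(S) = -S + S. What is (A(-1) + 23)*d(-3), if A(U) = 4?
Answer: 0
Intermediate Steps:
d(S) = 0
(A(-1) + 23)*d(-3) = (4 + 23)*0 = 27*0 = 0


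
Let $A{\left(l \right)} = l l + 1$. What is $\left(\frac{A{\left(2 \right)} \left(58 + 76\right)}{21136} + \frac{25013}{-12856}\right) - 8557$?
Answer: $- \frac{36338529515}{4245694} \approx -8558.9$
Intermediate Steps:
$A{\left(l \right)} = 1 + l^{2}$ ($A{\left(l \right)} = l^{2} + 1 = 1 + l^{2}$)
$\left(\frac{A{\left(2 \right)} \left(58 + 76\right)}{21136} + \frac{25013}{-12856}\right) - 8557 = \left(\frac{\left(1 + 2^{2}\right) \left(58 + 76\right)}{21136} + \frac{25013}{-12856}\right) - 8557 = \left(\left(1 + 4\right) 134 \cdot \frac{1}{21136} + 25013 \left(- \frac{1}{12856}\right)\right) + \left(-9415 + 858\right) = \left(5 \cdot 134 \cdot \frac{1}{21136} - \frac{25013}{12856}\right) - 8557 = \left(670 \cdot \frac{1}{21136} - \frac{25013}{12856}\right) - 8557 = \left(\frac{335}{10568} - \frac{25013}{12856}\right) - 8557 = - \frac{8125957}{4245694} - 8557 = - \frac{36338529515}{4245694}$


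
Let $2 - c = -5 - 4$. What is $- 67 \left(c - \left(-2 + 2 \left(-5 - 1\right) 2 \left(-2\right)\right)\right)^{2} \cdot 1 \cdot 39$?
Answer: $-3200925$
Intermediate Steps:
$c = 11$ ($c = 2 - \left(-5 - 4\right) = 2 - -9 = 2 + 9 = 11$)
$- 67 \left(c - \left(-2 + 2 \left(-5 - 1\right) 2 \left(-2\right)\right)\right)^{2} \cdot 1 \cdot 39 = - 67 \left(11 - \left(-2 + 2 \left(-5 - 1\right) 2 \left(-2\right)\right)\right)^{2} \cdot 1 \cdot 39 = - 67 \left(11 + \left(- 2 \left(-5 - 1\right) 2 \left(-2\right) + 2\right)\right)^{2} \cdot 39 = - 67 \left(11 + \left(- 2 \left(-6\right) 2 \left(-2\right) + 2\right)\right)^{2} \cdot 39 = - 67 \left(11 + \left(- 2 \left(\left(-12\right) \left(-2\right)\right) + 2\right)\right)^{2} \cdot 39 = - 67 \left(11 + \left(\left(-2\right) 24 + 2\right)\right)^{2} \cdot 39 = - 67 \left(11 + \left(-48 + 2\right)\right)^{2} \cdot 39 = - 67 \left(11 - 46\right)^{2} \cdot 39 = - 67 \left(-35\right)^{2} \cdot 39 = \left(-67\right) 1225 \cdot 39 = \left(-82075\right) 39 = -3200925$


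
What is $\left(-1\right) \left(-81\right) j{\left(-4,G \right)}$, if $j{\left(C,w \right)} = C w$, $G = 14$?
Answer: $-4536$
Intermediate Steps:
$\left(-1\right) \left(-81\right) j{\left(-4,G \right)} = \left(-1\right) \left(-81\right) \left(\left(-4\right) 14\right) = 81 \left(-56\right) = -4536$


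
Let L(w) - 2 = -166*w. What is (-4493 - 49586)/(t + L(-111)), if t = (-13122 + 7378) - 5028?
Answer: -54079/7656 ≈ -7.0636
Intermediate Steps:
t = -10772 (t = -5744 - 5028 = -10772)
L(w) = 2 - 166*w
(-4493 - 49586)/(t + L(-111)) = (-4493 - 49586)/(-10772 + (2 - 166*(-111))) = -54079/(-10772 + (2 + 18426)) = -54079/(-10772 + 18428) = -54079/7656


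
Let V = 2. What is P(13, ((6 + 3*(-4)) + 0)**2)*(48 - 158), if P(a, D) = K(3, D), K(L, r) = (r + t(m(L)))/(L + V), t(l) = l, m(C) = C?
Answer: -858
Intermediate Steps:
K(L, r) = (L + r)/(2 + L) (K(L, r) = (r + L)/(L + 2) = (L + r)/(2 + L))
P(a, D) = 3/5 + D/5 (P(a, D) = (3 + D)/(2 + 3) = (3 + D)/5 = 3/5 + D/5)
P(13, ((6 + 3*(-4)) + 0)**2)*(48 - 158) = (3/5 + ((6 + 3*(-4)) + 0)**2/5)*(48 - 158) = (3/5 + ((6 - 12) + 0)**2/5)*(-110) = (3/5 + (-6 + 0)**2/5)*(-110) = (3/5 + (1/5)*(-6)**2)*(-110) = (3/5 + (1/5)*36)*(-110) = (3/5 + 36/5)*(-110) = (39/5)*(-110) = -858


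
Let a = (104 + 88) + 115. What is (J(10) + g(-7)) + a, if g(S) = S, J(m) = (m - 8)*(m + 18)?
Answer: 356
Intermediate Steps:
a = 307 (a = 192 + 115 = 307)
J(m) = (-8 + m)*(18 + m)
(J(10) + g(-7)) + a = ((-144 + 10² + 10*10) - 7) + 307 = ((-144 + 100 + 100) - 7) + 307 = (56 - 7) + 307 = 49 + 307 = 356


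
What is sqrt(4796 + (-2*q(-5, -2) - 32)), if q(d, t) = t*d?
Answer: 2*sqrt(1186) ≈ 68.877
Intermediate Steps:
q(d, t) = d*t
sqrt(4796 + (-2*q(-5, -2) - 32)) = sqrt(4796 + (-(-10)*(-2) - 32)) = sqrt(4796 + (-2*10 - 32)) = sqrt(4796 + (-20 - 32)) = sqrt(4796 - 52) = sqrt(4744) = 2*sqrt(1186)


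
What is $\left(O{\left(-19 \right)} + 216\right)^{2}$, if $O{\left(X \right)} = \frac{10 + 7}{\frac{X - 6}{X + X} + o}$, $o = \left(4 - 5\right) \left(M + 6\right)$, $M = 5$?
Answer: $\frac{7096714564}{154449} \approx 45949.0$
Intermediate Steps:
$o = -11$ ($o = \left(4 - 5\right) \left(5 + 6\right) = \left(-1\right) 11 = -11$)
$O{\left(X \right)} = \frac{17}{-11 + \frac{-6 + X}{2 X}}$ ($O{\left(X \right)} = \frac{10 + 7}{\frac{X - 6}{X + X} - 11} = \frac{17}{\frac{-6 + X}{2 X} - 11} = \frac{17}{-11 + \frac{-6 + X}{2 X}}$)
$\left(O{\left(-19 \right)} + 216\right)^{2} = \left(\left(-34\right) \left(-19\right) \frac{1}{6 + 21 \left(-19\right)} + 216\right)^{2} = \left(\left(-34\right) \left(-19\right) \frac{1}{6 - 399} + 216\right)^{2} = \left(\left(-34\right) \left(-19\right) \frac{1}{-393} + 216\right)^{2} = \left(\left(-34\right) \left(-19\right) \left(- \frac{1}{393}\right) + 216\right)^{2} = \left(- \frac{646}{393} + 216\right)^{2} = \left(\frac{84242}{393}\right)^{2} = \frac{7096714564}{154449}$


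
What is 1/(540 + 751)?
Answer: 1/1291 ≈ 0.00077459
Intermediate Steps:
1/(540 + 751) = 1/1291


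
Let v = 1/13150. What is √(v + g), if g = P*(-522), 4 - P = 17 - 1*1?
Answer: √43327462126/2630 ≈ 79.145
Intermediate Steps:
P = -12 (P = 4 - (17 - 1*1) = 4 - (17 - 1) = 4 - 1*16 = 4 - 16 = -12)
g = 6264 (g = -12*(-522) = 6264)
v = 1/13150 ≈ 7.6046e-5
√(v + g) = √(1/13150 + 6264) = √(82371601/13150) = √43327462126/2630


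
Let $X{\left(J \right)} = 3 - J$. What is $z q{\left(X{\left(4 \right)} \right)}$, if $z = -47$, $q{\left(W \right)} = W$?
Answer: $47$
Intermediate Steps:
$z q{\left(X{\left(4 \right)} \right)} = - 47 \left(3 - 4\right) = \left(-47\right) \left(-1\right) = 47$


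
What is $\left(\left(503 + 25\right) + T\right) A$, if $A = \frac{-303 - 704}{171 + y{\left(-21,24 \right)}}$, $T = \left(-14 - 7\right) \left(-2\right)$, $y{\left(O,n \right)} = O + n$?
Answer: $- \frac{95665}{29} \approx -3298.8$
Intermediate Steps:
$T = 42$ ($T = \left(-21\right) \left(-2\right) = 42$)
$A = - \frac{1007}{174}$ ($A = \frac{-303 - 704}{171 + \left(-21 + 24\right)} = - \frac{1007}{171 + 3} = - \frac{1007}{174} \approx -5.7874$)
$\left(\left(503 + 25\right) + T\right) A = \left(\left(503 + 25\right) + 42\right) \left(- \frac{1007}{174}\right) = \left(528 + 42\right) \left(- \frac{1007}{174}\right) = 570 \left(- \frac{1007}{174}\right) = - \frac{95665}{29}$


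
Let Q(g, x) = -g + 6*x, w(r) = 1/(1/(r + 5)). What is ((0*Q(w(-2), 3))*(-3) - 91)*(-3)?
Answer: 273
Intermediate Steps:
w(r) = 5 + r (w(r) = 1/(1/(5 + r)) = 5 + r)
((0*Q(w(-2), 3))*(-3) - 91)*(-3) = ((0*(-(5 - 2) + 6*3))*(-3) - 91)*(-3) = ((0*(-1*3 + 18))*(-3) - 91)*(-3) = ((0*(-3 + 18))*(-3) - 91)*(-3) = ((0*15)*(-3) - 91)*(-3) = (0*(-3) - 91)*(-3) = (0 - 91)*(-3) = -91*(-3) = 273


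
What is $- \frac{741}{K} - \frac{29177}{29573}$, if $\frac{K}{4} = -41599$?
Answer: $- \frac{4833022499}{4920828908} \approx -0.98216$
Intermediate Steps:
$K = -166396$ ($K = 4 \left(-41599\right) = -166396$)
$- \frac{741}{K} - \frac{29177}{29573} = - \frac{741}{-166396} - \frac{29177}{29573} = \left(-741\right) \left(- \frac{1}{166396}\right) - \frac{29177}{29573} = \frac{741}{166396} - \frac{29177}{29573} = - \frac{4833022499}{4920828908}$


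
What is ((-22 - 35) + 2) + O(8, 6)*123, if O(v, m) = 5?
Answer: 560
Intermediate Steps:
((-22 - 35) + 2) + O(8, 6)*123 = ((-22 - 35) + 2) + 5*123 = (-57 + 2) + 615 = -55 + 615 = 560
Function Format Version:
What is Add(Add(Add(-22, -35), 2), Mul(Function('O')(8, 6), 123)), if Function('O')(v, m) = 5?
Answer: 560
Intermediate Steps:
Add(Add(Add(-22, -35), 2), Mul(Function('O')(8, 6), 123)) = Add(Add(Add(-22, -35), 2), Mul(5, 123)) = Add(Add(-57, 2), 615) = Add(-55, 615) = 560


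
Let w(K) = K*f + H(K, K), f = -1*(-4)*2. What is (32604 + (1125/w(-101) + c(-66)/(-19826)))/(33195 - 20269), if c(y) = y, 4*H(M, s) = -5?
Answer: 348721690815/138258137602 ≈ 2.5223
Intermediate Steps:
H(M, s) = -5/4 (H(M, s) = (¼)*(-5) = -5/4)
f = 8 (f = 4*2 = 8)
w(K) = -5/4 + 8*K (w(K) = K*8 - 5/4 = 8*K - 5/4 = -5/4 + 8*K)
(32604 + (1125/w(-101) + c(-66)/(-19826)))/(33195 - 20269) = (32604 + (1125/(-5/4 + 8*(-101)) - 66/(-19826)))/(33195 - 20269) = (32604 + (1125/(-5/4 - 808) - 66*(-1/19826)))/12926 = (32604 + (1125/(-3237/4) + 33/9913))*(1/12926) = (32604 + (1125*(-4/3237) + 33/9913))*(1/12926) = (32604 + (-1500/1079 + 33/9913))*(1/12926) = (32604 - 14833893/10696127)*(1/12926) = (348721690815/10696127)*(1/12926) = 348721690815/138258137602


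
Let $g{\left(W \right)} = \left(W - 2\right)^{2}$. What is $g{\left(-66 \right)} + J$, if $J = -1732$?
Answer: $2892$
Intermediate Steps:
$g{\left(W \right)} = \left(-2 + W\right)^{2}$
$g{\left(-66 \right)} + J = \left(-2 - 66\right)^{2} - 1732 = \left(-68\right)^{2} - 1732 = 4624 - 1732 = 2892$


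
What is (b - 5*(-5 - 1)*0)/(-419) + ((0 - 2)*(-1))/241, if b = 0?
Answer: 2/241 ≈ 0.0082988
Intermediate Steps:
(b - 5*(-5 - 1)*0)/(-419) + ((0 - 2)*(-1))/241 = (0 - 5*(-5 - 1)*0)/(-419) + ((0 - 2)*(-1))/241 = (0 - 5*(-6)*0)*(-1/419) - 2*(-1)*(1/241) = (0 + 30*0)*(-1/419) + 2*(1/241) = (0 + 0)*(-1/419) + 2/241 = 0*(-1/419) + 2/241 = 0 + 2/241 = 2/241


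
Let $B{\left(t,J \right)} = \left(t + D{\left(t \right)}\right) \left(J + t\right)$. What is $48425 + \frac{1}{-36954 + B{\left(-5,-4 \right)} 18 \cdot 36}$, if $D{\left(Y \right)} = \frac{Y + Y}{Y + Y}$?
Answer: $\frac{659839049}{13626} \approx 48425.0$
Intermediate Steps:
$D{\left(Y \right)} = 1$ ($D{\left(Y \right)} = \frac{2 Y}{2 Y} = 2 Y \frac{1}{2 Y} = 1$)
$B{\left(t,J \right)} = \left(1 + t\right) \left(J + t\right)$ ($B{\left(t,J \right)} = \left(t + 1\right) \left(J + t\right) = \left(1 + t\right) \left(J + t\right)$)
$48425 + \frac{1}{-36954 + B{\left(-5,-4 \right)} 18 \cdot 36} = 48425 + \frac{1}{-36954 + \left(-4 - 5 + \left(-5\right)^{2} - -20\right) 18 \cdot 36} = 48425 + \frac{1}{-36954 + \left(-4 - 5 + 25 + 20\right) 18 \cdot 36} = 48425 + \frac{1}{-36954 + 36 \cdot 18 \cdot 36} = 48425 + \frac{1}{-36954 + 648 \cdot 36} = 48425 + \frac{1}{-36954 + 23328} = 48425 + \frac{1}{-13626} = 48425 - \frac{1}{13626} = \frac{659839049}{13626}$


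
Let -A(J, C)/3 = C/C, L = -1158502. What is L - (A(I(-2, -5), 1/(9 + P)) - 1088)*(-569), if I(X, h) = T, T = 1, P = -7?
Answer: -1779281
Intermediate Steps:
I(X, h) = 1
A(J, C) = -3 (A(J, C) = -3*C/C = -3*1 = -3)
L - (A(I(-2, -5), 1/(9 + P)) - 1088)*(-569) = -1158502 - (-3 - 1088)*(-569) = -1158502 - (-1091)*(-569) = -1158502 - 1*620779 = -1158502 - 620779 = -1779281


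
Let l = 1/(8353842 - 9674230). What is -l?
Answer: 1/1320388 ≈ 7.5735e-7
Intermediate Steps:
l = -1/1320388 (l = 1/(-1320388) = -1/1320388 ≈ -7.5735e-7)
-l = -1*(-1/1320388) = 1/1320388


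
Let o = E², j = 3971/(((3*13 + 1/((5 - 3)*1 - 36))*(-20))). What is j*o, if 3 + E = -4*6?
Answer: -49212603/13250 ≈ -3714.2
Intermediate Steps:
E = -27 (E = -3 - 4*6 = -3 - 24 = -27)
j = -67507/13250 (j = 3971/(((39 + 1/(2*1 - 36))*(-20))) = 3971/(((39 + 1/(2 - 36))*(-20))) = 3971/(((39 + 1/(-34))*(-20))) = 3971/(((39 - 1/34)*(-20))) = 3971/(((1325/34)*(-20))) = 3971/(-13250/17) = 3971*(-17/13250) = -67507/13250 ≈ -5.0949)
o = 729 (o = (-27)² = 729)
j*o = -67507/13250*729 = -49212603/13250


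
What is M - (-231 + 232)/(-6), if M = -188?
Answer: -1127/6 ≈ -187.83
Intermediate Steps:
M - (-231 + 232)/(-6) = -188 - (-231 + 232)/(-6) = -188 - (-1)/6 = -188 - 1*(-⅙) = -188 + ⅙ = -1127/6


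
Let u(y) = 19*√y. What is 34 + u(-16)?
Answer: 34 + 76*I ≈ 34.0 + 76.0*I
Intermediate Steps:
34 + u(-16) = 34 + 19*√(-16) = 34 + 19*(4*I) = 34 + 76*I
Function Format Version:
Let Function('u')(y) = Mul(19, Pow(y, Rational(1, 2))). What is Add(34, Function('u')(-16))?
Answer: Add(34, Mul(76, I)) ≈ Add(34.000, Mul(76.000, I))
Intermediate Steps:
Add(34, Function('u')(-16)) = Add(34, Mul(19, Pow(-16, Rational(1, 2)))) = Add(34, Mul(19, Mul(4, I))) = Add(34, Mul(76, I))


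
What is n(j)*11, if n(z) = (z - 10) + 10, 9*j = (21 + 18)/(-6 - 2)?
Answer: -143/24 ≈ -5.9583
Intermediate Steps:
j = -13/24 (j = ((21 + 18)/(-6 - 2))/9 = (39/(-8))/9 = (39*(-⅛))/9 = (⅑)*(-39/8) = -13/24 ≈ -0.54167)
n(z) = z (n(z) = (-10 + z) + 10 = z)
n(j)*11 = -13/24*11 = -143/24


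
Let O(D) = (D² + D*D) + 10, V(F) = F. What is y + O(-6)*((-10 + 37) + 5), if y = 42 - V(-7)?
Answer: 2673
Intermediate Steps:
O(D) = 10 + 2*D² (O(D) = (D² + D²) + 10 = 2*D² + 10 = 10 + 2*D²)
y = 49 (y = 42 - 1*(-7) = 42 + 7 = 49)
y + O(-6)*((-10 + 37) + 5) = 49 + (10 + 2*(-6)²)*((-10 + 37) + 5) = 49 + (10 + 2*36)*(27 + 5) = 49 + (10 + 72)*32 = 49 + 82*32 = 49 + 2624 = 2673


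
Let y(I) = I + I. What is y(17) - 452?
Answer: -418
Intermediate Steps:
y(I) = 2*I
y(17) - 452 = 2*17 - 452 = 34 - 452 = -418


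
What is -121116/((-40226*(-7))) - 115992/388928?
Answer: -4985416437/6844695256 ≈ -0.72836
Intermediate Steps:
-121116/((-40226*(-7))) - 115992/388928 = -121116/281582 - 115992*1/388928 = -121116*1/281582 - 14499/48616 = -60558/140791 - 14499/48616 = -4985416437/6844695256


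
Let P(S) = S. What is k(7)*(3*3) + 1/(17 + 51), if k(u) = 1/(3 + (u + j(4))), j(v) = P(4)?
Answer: 313/476 ≈ 0.65756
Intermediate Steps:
j(v) = 4
k(u) = 1/(7 + u) (k(u) = 1/(3 + (u + 4)) = 1/(3 + (4 + u)) = 1/(7 + u))
k(7)*(3*3) + 1/(17 + 51) = (3*3)/(7 + 7) + 1/(17 + 51) = 9/14 + 1/68 = 313/476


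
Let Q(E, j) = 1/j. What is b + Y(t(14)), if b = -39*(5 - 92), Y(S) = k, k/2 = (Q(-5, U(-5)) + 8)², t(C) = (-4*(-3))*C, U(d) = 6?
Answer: 63475/18 ≈ 3526.4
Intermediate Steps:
t(C) = 12*C
k = 2401/18 (k = 2*(1/6 + 8)² = 2*(⅙ + 8)² = 2*(49/6)² = 2*(2401/36) = 2401/18 ≈ 133.39)
Y(S) = 2401/18
b = 3393 (b = -39*(-87) = 3393)
b + Y(t(14)) = 3393 + 2401/18 = 63475/18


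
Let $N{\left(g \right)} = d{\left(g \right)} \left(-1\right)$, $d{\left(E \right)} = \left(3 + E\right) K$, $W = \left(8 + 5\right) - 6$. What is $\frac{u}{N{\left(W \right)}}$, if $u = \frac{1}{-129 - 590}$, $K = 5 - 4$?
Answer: $\frac{1}{7190} \approx 0.00013908$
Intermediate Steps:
$K = 1$ ($K = 5 - 4 = 1$)
$u = - \frac{1}{719}$ ($u = \frac{1}{-719} = - \frac{1}{719} \approx -0.0013908$)
$W = 7$ ($W = 13 - 6 = 7$)
$d{\left(E \right)} = 3 + E$ ($d{\left(E \right)} = \left(3 + E\right) 1 = 3 + E$)
$N{\left(g \right)} = -3 - g$ ($N{\left(g \right)} = \left(3 + g\right) \left(-1\right) = -3 - g$)
$\frac{u}{N{\left(W \right)}} = - \frac{1}{719 \left(-3 - 7\right)} = - \frac{1}{719 \left(-10\right)} = \left(- \frac{1}{719}\right) \left(- \frac{1}{10}\right) = \frac{1}{7190}$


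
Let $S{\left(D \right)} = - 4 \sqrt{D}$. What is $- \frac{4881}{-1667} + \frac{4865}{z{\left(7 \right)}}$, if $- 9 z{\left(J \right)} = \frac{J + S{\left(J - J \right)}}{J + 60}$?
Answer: $- \frac{698609814}{1667} \approx -4.1908 \cdot 10^{5}$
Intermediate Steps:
$z{\left(J \right)} = - \frac{J}{9 \left(60 + J\right)}$ ($z{\left(J \right)} = - \frac{\left(J - 4 \sqrt{J - J}\right) \frac{1}{J + 60}}{9} = - \frac{\left(J - 4 \sqrt{0}\right) \frac{1}{60 + J}}{9} = - \frac{\left(J - 0\right) \frac{1}{60 + J}}{9} = - \frac{\left(J + 0\right) \frac{1}{60 + J}}{9} = - \frac{J \frac{1}{60 + J}}{9} = - \frac{J}{9 \left(60 + J\right)}$)
$- \frac{4881}{-1667} + \frac{4865}{z{\left(7 \right)}} = - \frac{4881}{-1667} + \frac{4865}{\left(-1\right) 7 \frac{1}{540 + 9 \cdot 7}} = \left(-4881\right) \left(- \frac{1}{1667}\right) + \frac{4865}{\left(-1\right) 7 \frac{1}{540 + 63}} = \frac{4881}{1667} + \frac{4865}{\left(-1\right) 7 \cdot \frac{1}{603}} = \frac{4881}{1667} + \frac{4865}{- \frac{7}{603}} = \frac{4881}{1667} + 4865 \left(- \frac{603}{7}\right) = \frac{4881}{1667} - 419085 = - \frac{698609814}{1667}$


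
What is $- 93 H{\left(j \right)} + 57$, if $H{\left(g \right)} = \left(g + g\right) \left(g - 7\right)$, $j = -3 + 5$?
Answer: $1917$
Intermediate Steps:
$j = 2$
$H{\left(g \right)} = 2 g \left(-7 + g\right)$
$- 93 H{\left(j \right)} + 57 = - 93 \cdot 2 \cdot 2 \left(-7 + 2\right) + 57 = - 93 \cdot 2 \cdot 2 \left(-5\right) + 57 = \left(-93\right) \left(-20\right) + 57 = 1860 + 57 = 1917$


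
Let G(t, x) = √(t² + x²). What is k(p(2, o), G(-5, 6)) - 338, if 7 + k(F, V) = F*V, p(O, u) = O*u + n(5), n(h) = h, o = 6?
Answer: -345 + 17*√61 ≈ -212.23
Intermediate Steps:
p(O, u) = 5 + O*u (p(O, u) = O*u + 5 = 5 + O*u)
k(F, V) = -7 + F*V
k(p(2, o), G(-5, 6)) - 338 = (-7 + (5 + 2*6)*√((-5)² + 6²)) - 338 = (-7 + (5 + 12)*√(25 + 36)) - 338 = (-7 + 17*√61) - 338 = -345 + 17*√61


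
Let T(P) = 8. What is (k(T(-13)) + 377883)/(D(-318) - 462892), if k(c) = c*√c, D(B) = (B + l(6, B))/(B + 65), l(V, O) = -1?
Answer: -965701/1182943 - 368*√2/10646487 ≈ -0.81640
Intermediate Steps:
D(B) = (-1 + B)/(65 + B) (D(B) = (B - 1)/(B + 65) = (-1 + B)/(65 + B))
k(c) = c^(3/2)
(k(T(-13)) + 377883)/(D(-318) - 462892) = (8^(3/2) + 377883)/((-1 - 318)/(65 - 318) - 462892) = (16*√2 + 377883)/(-319/(-253) - 462892) = (377883 + 16*√2)/(-1/253*(-319) - 462892) = (377883 + 16*√2)/(29/23 - 462892) = (377883 + 16*√2)/(-10646487/23) = (377883 + 16*√2)*(-23/10646487) = -965701/1182943 - 368*√2/10646487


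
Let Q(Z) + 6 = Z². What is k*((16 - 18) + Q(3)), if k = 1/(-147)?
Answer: -1/147 ≈ -0.0068027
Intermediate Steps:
k = -1/147 ≈ -0.0068027
Q(Z) = -6 + Z²
k*((16 - 18) + Q(3)) = -((16 - 18) + (-6 + 3²))/147 = -(-2 + (-6 + 9))/147 = -(-2 + 3)/147 = -1/147*1 = -1/147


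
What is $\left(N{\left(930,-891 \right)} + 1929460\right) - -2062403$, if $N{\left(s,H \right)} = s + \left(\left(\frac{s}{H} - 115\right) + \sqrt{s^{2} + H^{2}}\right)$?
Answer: $\frac{1185825056}{297} + 3 \sqrt{184309} \approx 3.994 \cdot 10^{6}$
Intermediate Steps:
$N{\left(s,H \right)} = -115 + s + \sqrt{H^{2} + s^{2}} + \frac{s}{H}$ ($N{\left(s,H \right)} = s - \left(115 - \sqrt{H^{2} + s^{2}} - \frac{s}{H}\right) = s + \left(-115 + \sqrt{H^{2} + s^{2}} + \frac{s}{H}\right) = -115 + s + \sqrt{H^{2} + s^{2}} + \frac{s}{H}$)
$\left(N{\left(930,-891 \right)} + 1929460\right) - -2062403 = \left(\left(-115 + 930 + \sqrt{\left(-891\right)^{2} + 930^{2}} + \frac{930}{-891}\right) + 1929460\right) - -2062403 = \left(\left(-115 + 930 + \sqrt{793881 + 864900} + 930 \left(- \frac{1}{891}\right)\right) + 1929460\right) + 2062403 = \left(\left(-115 + 930 + \sqrt{1658781} - \frac{310}{297}\right) + 1929460\right) + 2062403 = \left(\left(-115 + 930 + 3 \sqrt{184309} - \frac{310}{297}\right) + 1929460\right) + 2062403 = \left(\left(\frac{241745}{297} + 3 \sqrt{184309}\right) + 1929460\right) + 2062403 = \left(\frac{573291365}{297} + 3 \sqrt{184309}\right) + 2062403 = \frac{1185825056}{297} + 3 \sqrt{184309}$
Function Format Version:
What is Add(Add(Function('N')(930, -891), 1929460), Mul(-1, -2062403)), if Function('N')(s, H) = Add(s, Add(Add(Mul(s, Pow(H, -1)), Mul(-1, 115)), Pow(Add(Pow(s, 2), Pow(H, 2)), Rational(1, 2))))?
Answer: Add(Rational(1185825056, 297), Mul(3, Pow(184309, Rational(1, 2)))) ≈ 3.9940e+6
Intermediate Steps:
Function('N')(s, H) = Add(-115, s, Pow(Add(Pow(H, 2), Pow(s, 2)), Rational(1, 2)), Mul(s, Pow(H, -1))) (Function('N')(s, H) = Add(s, Add(Add(Mul(s, Pow(H, -1)), -115), Pow(Add(Pow(H, 2), Pow(s, 2)), Rational(1, 2)))) = Add(s, Add(Add(-115, Mul(s, Pow(H, -1))), Pow(Add(Pow(H, 2), Pow(s, 2)), Rational(1, 2)))) = Add(s, Add(-115, Pow(Add(Pow(H, 2), Pow(s, 2)), Rational(1, 2)), Mul(s, Pow(H, -1)))) = Add(-115, s, Pow(Add(Pow(H, 2), Pow(s, 2)), Rational(1, 2)), Mul(s, Pow(H, -1))))
Add(Add(Function('N')(930, -891), 1929460), Mul(-1, -2062403)) = Add(Add(Add(-115, 930, Pow(Add(Pow(-891, 2), Pow(930, 2)), Rational(1, 2)), Mul(930, Pow(-891, -1))), 1929460), Mul(-1, -2062403)) = Add(Add(Add(-115, 930, Pow(Add(793881, 864900), Rational(1, 2)), Mul(930, Rational(-1, 891))), 1929460), 2062403) = Add(Add(Add(-115, 930, Pow(1658781, Rational(1, 2)), Rational(-310, 297)), 1929460), 2062403) = Add(Add(Add(-115, 930, Mul(3, Pow(184309, Rational(1, 2))), Rational(-310, 297)), 1929460), 2062403) = Add(Add(Add(Rational(241745, 297), Mul(3, Pow(184309, Rational(1, 2)))), 1929460), 2062403) = Add(Add(Rational(573291365, 297), Mul(3, Pow(184309, Rational(1, 2)))), 2062403) = Add(Rational(1185825056, 297), Mul(3, Pow(184309, Rational(1, 2))))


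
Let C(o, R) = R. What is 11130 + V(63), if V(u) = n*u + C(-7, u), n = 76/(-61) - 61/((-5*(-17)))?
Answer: 57394302/5185 ≈ 11069.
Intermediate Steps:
n = -10181/5185 (n = 76*(-1/61) - 61/85 = -76/61 - 61*1/85 = -76/61 - 61/85 = -10181/5185 ≈ -1.9635)
V(u) = -4996*u/5185 (V(u) = -10181*u/5185 + u = -4996*u/5185)
11130 + V(63) = 11130 - 4996/5185*63 = 11130 - 314748/5185 = 57394302/5185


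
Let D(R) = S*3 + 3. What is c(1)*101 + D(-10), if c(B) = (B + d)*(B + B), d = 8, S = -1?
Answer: 1818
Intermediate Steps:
D(R) = 0 (D(R) = -1*3 + 3 = -3 + 3 = 0)
c(B) = 2*B*(8 + B) (c(B) = (B + 8)*(B + B) = (8 + B)*(2*B) = 2*B*(8 + B))
c(1)*101 + D(-10) = (2*1*(8 + 1))*101 + 0 = (2*1*9)*101 + 0 = 18*101 + 0 = 1818 + 0 = 1818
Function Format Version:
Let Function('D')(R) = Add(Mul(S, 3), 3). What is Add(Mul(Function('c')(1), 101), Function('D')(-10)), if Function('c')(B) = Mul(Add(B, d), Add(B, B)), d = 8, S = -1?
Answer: 1818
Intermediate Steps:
Function('D')(R) = 0 (Function('D')(R) = Add(Mul(-1, 3), 3) = Add(-3, 3) = 0)
Function('c')(B) = Mul(2, B, Add(8, B)) (Function('c')(B) = Mul(Add(B, 8), Add(B, B)) = Mul(Add(8, B), Mul(2, B)) = Mul(2, B, Add(8, B)))
Add(Mul(Function('c')(1), 101), Function('D')(-10)) = Add(Mul(Mul(2, 1, Add(8, 1)), 101), 0) = Add(Mul(Mul(2, 1, 9), 101), 0) = Add(Mul(18, 101), 0) = Add(1818, 0) = 1818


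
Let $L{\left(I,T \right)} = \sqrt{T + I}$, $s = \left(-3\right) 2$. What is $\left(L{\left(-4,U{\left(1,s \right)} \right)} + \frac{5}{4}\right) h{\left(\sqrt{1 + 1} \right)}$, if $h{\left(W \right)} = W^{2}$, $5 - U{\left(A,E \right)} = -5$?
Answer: $\frac{5}{2} + 2 \sqrt{6} \approx 7.399$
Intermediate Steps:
$s = -6$
$U{\left(A,E \right)} = 10$ ($U{\left(A,E \right)} = 5 - -5 = 5 + 5 = 10$)
$L{\left(I,T \right)} = \sqrt{I + T}$
$\left(L{\left(-4,U{\left(1,s \right)} \right)} + \frac{5}{4}\right) h{\left(\sqrt{1 + 1} \right)} = \left(\sqrt{-4 + 10} + \frac{5}{4}\right) \left(\sqrt{1 + 1}\right)^{2} = \left(\sqrt{6} + 5 \cdot \frac{1}{4}\right) \left(\sqrt{2}\right)^{2} = \left(\sqrt{6} + \frac{5}{4}\right) 2 = \left(\frac{5}{4} + \sqrt{6}\right) 2 = \frac{5}{2} + 2 \sqrt{6}$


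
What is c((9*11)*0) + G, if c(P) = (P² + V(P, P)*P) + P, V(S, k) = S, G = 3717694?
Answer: 3717694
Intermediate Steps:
c(P) = P + 2*P² (c(P) = (P² + P*P) + P = (P² + P²) + P = 2*P² + P = P + 2*P²)
c((9*11)*0) + G = ((9*11)*0)*(1 + 2*((9*11)*0)) + 3717694 = (99*0)*(1 + 2*(99*0)) + 3717694 = 0*(1 + 2*0) + 3717694 = 0*(1 + 0) + 3717694 = 0*1 + 3717694 = 0 + 3717694 = 3717694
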